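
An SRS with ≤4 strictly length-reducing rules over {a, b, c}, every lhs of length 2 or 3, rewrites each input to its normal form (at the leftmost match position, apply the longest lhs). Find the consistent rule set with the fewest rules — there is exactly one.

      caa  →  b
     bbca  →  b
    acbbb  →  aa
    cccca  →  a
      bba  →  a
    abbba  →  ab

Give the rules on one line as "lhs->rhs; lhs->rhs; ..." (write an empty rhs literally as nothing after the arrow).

ba->b; bb->; ca->b; cb->a

  | caa => ba => b
  | bbca => ca => b
  | acbbb => aabb => aa
  | cccca => cccb => cca => cb => a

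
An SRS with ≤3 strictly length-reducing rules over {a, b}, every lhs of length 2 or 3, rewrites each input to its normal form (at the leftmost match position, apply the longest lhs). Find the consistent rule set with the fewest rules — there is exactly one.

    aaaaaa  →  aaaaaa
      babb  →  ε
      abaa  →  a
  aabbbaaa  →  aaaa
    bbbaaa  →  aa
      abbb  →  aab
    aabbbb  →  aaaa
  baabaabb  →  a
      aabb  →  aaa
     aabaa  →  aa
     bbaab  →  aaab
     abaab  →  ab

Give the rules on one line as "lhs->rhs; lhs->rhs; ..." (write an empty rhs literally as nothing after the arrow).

  | aaaaaa
  | babb => baa => ε
  | abaa => a
  | aabbbaaa => aaabaaa => aaaa

baa->; bb->a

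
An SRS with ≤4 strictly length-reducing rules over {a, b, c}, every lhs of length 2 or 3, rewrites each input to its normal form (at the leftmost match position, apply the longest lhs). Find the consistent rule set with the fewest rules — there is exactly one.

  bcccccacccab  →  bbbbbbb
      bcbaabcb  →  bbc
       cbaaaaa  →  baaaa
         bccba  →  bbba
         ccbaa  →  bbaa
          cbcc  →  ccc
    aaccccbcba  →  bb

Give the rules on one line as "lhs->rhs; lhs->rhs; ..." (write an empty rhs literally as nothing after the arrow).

  | bcccccacccab => bccccbcccab => bccbbcccab => bbbbcccab => bbbbccbb => bbbbbbb
  | bcbaabcb => bcaabcb => bbabcb => bbcb => bbc
  | cbaaaaa => caaaaa => baaaa
  | bccba => bbba

ab->; ca->b; cb->c; ccb->bb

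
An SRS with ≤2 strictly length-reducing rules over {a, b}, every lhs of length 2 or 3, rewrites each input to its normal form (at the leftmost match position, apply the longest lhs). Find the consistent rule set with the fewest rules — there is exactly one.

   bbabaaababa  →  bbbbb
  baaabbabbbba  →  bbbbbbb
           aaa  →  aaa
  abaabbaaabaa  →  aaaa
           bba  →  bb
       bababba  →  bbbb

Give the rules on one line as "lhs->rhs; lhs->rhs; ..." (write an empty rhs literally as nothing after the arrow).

  | bbabaaababa => bbbaaababa => bbbaababa => bbbababa => bbbbaba => bbbbba => bbbbb
  | baaabbabbbba => baabbabbbba => babbabbbba => bbbabbbba => bbbbbbba => bbbbbbb
  | aaa
  | abaabbaaabaa => aabbaaabaa => abaaabaa => aaabaa => aaaa

ab->; ba->b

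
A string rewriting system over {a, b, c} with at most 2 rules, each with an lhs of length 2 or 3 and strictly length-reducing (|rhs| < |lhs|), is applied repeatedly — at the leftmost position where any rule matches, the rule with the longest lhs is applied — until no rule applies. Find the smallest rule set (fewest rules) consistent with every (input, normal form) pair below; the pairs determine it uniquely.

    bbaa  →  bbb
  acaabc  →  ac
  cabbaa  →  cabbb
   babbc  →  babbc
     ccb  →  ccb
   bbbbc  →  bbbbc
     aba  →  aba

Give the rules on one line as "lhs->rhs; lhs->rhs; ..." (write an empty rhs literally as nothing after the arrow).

aa->b; cbb->

  | bbaa => bbb
  | acaabc => acbbc => ac
  | cabbaa => cabbb
  | babbc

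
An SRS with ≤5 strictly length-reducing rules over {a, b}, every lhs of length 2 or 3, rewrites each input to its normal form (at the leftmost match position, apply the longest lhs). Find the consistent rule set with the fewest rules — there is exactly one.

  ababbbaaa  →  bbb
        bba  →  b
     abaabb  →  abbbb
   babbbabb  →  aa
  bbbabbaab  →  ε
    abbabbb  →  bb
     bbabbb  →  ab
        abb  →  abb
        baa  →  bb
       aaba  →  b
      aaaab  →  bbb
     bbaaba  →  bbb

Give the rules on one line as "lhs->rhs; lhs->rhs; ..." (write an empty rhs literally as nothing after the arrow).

aab->bb; ba->; baa->bb; bab->a

  | ababbbaaa => aabbaaa => bbbaaa => bbbba => bbb
  | bba => b
  | abaabb => abbbb
  | babbbabb => abbabb => abab => aa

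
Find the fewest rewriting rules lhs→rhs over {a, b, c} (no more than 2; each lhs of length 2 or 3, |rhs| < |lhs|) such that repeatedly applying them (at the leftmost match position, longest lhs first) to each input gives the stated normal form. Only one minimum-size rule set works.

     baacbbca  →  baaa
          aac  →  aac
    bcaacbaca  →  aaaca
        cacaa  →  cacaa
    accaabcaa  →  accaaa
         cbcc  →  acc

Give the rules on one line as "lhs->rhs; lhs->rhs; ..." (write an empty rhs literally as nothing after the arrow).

bca->; cb->a

  | baacbbca => baaabca => baaa
  | aac
  | bcaacbaca => acbaca => aaaca
  | cacaa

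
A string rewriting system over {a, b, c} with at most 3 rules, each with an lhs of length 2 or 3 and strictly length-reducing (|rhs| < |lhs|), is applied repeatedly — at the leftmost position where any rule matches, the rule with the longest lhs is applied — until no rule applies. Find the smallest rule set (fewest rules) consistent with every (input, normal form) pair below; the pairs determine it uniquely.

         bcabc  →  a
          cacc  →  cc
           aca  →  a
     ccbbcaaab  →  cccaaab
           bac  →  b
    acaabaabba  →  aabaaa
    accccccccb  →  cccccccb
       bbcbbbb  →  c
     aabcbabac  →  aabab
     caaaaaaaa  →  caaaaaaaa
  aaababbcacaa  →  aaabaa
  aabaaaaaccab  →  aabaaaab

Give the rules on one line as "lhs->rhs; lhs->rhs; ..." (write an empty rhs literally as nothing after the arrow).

  | bcabc => abc => a
  | cacc => cc
  | aca => a
  | ccbbcaaab => cccaaab

ac->; bb->; bc->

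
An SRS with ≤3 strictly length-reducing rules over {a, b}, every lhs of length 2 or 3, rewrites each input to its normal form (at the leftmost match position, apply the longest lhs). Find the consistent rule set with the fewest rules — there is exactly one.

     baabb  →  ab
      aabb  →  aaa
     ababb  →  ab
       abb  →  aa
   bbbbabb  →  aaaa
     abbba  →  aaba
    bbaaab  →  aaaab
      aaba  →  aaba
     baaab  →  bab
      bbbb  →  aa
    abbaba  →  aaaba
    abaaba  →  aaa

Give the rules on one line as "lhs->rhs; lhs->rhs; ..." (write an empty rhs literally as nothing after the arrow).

baa->b; bb->a

  | baabb => bbb => ab
  | aabb => aaa
  | ababb => abaa => ab
  | abb => aa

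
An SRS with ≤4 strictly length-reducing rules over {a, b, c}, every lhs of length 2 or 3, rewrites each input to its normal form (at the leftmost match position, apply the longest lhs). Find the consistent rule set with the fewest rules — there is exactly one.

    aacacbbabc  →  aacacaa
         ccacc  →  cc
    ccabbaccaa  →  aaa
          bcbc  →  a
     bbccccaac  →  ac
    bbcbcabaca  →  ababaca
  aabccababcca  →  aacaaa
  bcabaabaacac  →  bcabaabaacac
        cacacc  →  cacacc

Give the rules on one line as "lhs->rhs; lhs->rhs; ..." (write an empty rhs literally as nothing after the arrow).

abc->bb; bb->a; cbc->b; cca->

  | aacacbbabc => aacacaabc => aacacabb => aacacaa
  | ccacc => cc
  | ccabbaccaa => bbaccaa => aaccaa => aaa
  | bcbc => bb => a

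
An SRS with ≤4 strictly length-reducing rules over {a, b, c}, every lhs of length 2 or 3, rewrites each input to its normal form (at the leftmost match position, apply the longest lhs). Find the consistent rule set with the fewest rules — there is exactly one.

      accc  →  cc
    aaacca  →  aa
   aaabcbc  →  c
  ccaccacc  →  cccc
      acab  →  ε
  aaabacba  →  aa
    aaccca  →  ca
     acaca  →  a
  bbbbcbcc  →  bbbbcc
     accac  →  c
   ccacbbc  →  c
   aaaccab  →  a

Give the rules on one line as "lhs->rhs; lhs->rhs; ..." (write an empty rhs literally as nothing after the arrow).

ab->; ac->; cb->

  | accc => cc
  | aaacca => aaca => aa
  | aaabcbc => aacbc => abc => c
  | ccaccacc => cccacc => cccc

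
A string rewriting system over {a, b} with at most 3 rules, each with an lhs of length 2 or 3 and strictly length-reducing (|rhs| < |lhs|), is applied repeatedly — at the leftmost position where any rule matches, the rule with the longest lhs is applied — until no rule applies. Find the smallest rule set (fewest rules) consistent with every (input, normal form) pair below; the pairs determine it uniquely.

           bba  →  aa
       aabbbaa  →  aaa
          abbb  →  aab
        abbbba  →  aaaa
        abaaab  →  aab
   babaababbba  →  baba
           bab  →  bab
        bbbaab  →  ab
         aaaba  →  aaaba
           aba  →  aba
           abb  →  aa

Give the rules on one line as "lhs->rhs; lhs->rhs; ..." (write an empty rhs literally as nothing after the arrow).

baa->; bb->a

  | bba => aa
  | aabbbaa => aaabaa => aaa
  | abbb => aab
  | abbbba => aabba => aaaa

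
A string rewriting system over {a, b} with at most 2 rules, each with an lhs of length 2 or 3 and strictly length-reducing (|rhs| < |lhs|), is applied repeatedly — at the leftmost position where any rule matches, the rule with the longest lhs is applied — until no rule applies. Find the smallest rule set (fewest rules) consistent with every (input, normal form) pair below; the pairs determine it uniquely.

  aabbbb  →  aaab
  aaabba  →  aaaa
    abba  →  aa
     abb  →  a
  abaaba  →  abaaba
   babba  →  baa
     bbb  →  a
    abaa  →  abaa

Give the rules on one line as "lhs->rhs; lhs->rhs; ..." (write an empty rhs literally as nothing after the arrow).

bb->; bbb->a

  | aabbbb => aaab
  | aaabba => aaaa
  | abba => aa
  | abb => a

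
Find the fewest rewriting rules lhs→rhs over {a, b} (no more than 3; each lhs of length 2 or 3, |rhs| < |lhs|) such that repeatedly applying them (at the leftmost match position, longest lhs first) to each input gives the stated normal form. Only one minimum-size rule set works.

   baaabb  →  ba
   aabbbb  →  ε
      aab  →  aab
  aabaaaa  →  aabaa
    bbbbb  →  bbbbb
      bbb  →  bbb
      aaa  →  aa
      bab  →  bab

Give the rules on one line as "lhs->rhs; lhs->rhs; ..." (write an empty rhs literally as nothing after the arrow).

aaa->aa; abb->

  | baaabb => baabb => ba
  | aabbbb => abb => ε
  | aab
  | aabaaaa => aabaaa => aabaa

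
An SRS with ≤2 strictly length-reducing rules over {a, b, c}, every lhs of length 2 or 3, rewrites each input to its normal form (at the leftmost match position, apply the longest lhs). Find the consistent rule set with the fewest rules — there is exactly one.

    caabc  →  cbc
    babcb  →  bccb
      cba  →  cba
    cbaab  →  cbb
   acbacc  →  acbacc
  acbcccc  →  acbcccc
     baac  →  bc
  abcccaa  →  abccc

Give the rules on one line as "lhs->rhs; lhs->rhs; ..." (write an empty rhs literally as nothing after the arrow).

  | caabc => cbc
  | babcb => bccb
  | cba
  | cbaab => cbb

aa->; bab->bc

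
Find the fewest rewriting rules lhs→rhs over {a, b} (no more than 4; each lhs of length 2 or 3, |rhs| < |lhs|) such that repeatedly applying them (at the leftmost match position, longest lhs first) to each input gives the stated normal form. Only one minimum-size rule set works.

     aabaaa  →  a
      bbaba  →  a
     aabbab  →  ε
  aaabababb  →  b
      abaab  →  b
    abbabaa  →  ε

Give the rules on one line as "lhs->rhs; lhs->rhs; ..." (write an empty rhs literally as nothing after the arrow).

  | aabaaa => baaa => aaa => a
  | bbaba => baba => aba => a
  | aabbab => bbab => bab => ab => ε
  | aaabababb => abababb => ababb => abb => b

aa->; ab->; ba->a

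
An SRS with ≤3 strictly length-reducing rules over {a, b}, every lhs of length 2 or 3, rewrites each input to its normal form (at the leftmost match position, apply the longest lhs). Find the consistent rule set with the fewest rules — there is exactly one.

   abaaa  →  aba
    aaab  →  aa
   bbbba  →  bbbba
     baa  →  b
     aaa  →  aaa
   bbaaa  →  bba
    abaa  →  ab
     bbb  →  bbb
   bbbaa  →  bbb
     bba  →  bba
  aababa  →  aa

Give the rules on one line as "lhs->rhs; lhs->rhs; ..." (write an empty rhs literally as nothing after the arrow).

  | abaaa => aba
  | aaab => aa
  | bbbba
  | baa => b

aab->a; baa->b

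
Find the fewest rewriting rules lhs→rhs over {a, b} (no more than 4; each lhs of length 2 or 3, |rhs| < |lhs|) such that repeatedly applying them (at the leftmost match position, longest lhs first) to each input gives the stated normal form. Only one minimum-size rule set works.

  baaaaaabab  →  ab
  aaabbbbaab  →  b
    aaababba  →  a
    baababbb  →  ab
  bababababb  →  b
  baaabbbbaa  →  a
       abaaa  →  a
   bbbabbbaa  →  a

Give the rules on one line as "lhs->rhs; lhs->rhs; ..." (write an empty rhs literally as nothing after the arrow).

aa->; ba->; bb->b

  | baaaaaabab => aaaaabab => aaabab => abab => ab
  | aaabbbbaab => abbbbaab => abbbaab => abbaab => abaab => aab => b
  | aaababba => ababba => abba => aba => a
  | baababbb => ababbb => abbb => abb => ab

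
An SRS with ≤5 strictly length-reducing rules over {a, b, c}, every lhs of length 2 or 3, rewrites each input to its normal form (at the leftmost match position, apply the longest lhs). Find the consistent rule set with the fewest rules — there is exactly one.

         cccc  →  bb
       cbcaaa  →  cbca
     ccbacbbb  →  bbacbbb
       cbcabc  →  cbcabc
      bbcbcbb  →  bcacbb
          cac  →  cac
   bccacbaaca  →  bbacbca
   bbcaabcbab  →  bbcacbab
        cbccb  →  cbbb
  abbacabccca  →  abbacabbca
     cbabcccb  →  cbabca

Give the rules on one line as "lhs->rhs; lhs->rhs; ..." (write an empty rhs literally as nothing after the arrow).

  | cccc => bcc => bb
  | cbcaaa => cbca
  | ccbacbbb => bbacbbb
  | cbcabc

aa->; aab->a; bcb->ca; cc->b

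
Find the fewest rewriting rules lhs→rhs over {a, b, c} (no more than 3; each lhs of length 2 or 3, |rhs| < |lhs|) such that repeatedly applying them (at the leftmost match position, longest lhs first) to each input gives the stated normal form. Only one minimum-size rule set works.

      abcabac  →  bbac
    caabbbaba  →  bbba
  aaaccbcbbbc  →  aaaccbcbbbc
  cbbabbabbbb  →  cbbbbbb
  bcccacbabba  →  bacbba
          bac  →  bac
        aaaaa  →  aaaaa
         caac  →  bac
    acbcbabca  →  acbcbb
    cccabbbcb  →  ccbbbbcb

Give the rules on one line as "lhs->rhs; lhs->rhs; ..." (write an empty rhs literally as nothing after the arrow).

ab->; ca->b; cac->ac

  | abcabac => cabac => bbac
  | caabbbaba => babbbaba => bbbaba => bbba
  | aaaccbcbbbc
  | cbbabbabbbb => cbbbabbbb => cbbbbbb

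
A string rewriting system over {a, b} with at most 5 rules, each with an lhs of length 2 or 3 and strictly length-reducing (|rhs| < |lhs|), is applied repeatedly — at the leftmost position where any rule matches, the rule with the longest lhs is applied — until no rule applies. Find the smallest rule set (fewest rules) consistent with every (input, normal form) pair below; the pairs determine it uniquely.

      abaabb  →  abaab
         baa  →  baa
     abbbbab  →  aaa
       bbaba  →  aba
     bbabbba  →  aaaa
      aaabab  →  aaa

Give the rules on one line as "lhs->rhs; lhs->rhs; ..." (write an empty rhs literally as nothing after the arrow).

bab->; bb->b; bba->a; bbb->aa

  | abaabb => abaab
  | baa
  | abbbbab => aaabab => aaa
  | bbaba => aba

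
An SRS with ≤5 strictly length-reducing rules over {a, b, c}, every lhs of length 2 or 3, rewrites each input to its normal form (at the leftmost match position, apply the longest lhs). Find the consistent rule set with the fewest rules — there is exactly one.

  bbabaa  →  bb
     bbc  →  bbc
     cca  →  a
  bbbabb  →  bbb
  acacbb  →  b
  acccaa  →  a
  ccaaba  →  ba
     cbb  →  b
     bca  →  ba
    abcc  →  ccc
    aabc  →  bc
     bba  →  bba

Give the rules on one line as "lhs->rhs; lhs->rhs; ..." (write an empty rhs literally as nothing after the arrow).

  | bbabaa => bbcaa => bbaa => bb
  | bbc
  | cca => ca => a
  | bbbabb => bbbcb => bbb

aa->; ab->c; ca->a; cb->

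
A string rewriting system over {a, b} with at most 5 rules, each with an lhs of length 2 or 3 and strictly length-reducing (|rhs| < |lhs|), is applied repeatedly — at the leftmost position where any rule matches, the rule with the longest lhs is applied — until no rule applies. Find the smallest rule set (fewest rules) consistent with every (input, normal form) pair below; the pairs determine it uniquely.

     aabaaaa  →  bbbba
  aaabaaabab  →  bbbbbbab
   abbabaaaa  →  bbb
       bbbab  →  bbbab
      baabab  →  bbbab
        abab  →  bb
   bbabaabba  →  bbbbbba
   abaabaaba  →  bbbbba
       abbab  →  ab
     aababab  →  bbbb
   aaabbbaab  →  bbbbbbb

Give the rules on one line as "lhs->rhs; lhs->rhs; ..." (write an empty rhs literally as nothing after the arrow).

  | aabaaaa => bbaaaa => bbbba
  | aaabaaabab => bbbaaabab => bbbbbbab
  | abbabaaaa => abaaaa => aaaaa => bbaa => bbb
  | bbbab

aa->b; aaa->bb; aba->aa; abb->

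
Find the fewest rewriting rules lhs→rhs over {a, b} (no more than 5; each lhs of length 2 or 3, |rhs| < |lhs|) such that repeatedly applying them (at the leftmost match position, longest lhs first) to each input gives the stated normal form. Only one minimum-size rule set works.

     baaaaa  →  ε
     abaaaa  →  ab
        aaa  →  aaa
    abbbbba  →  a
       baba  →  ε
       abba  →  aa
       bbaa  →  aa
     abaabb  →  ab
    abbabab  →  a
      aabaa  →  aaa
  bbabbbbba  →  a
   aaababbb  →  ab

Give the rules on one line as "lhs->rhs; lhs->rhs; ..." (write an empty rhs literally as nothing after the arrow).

  | baaaaa => baaa => ba => ε
  | abaaaa => abaa => ab
  | aaa
  | abbbbba => abbba => aba => a

aab->a; ba->; baa->b; bb->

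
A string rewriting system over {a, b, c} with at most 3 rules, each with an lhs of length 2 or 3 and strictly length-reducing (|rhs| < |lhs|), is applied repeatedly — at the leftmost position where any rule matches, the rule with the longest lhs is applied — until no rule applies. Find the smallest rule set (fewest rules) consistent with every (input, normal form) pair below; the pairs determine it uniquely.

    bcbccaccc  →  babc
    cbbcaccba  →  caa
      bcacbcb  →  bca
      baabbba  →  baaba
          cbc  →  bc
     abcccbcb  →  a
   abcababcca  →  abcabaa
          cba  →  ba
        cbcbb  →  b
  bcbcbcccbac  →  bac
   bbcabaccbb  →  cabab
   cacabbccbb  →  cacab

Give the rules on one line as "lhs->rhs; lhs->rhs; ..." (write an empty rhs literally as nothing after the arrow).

  | bcbccaccc => bbccaccc => ccaccc => baccc => babc
  | cbbcaccba => bbcaccba => caccba => cabba => caa
  | bcacbcb => bcabcb => bcabb => bca
  | baabbba => baaba

bb->; cb->b; cc->b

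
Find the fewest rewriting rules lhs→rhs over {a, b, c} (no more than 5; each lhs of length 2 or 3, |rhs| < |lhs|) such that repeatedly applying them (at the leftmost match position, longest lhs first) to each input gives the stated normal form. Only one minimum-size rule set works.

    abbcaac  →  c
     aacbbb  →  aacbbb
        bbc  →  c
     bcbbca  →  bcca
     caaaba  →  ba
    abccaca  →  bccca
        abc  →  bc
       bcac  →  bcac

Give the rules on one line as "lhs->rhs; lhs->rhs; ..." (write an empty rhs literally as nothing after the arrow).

ab->b; aca->ca; bbc->c; caa->

  | abbcaac => bbcaac => caac => c
  | aacbbb
  | bbc => c
  | bcbbca => bcca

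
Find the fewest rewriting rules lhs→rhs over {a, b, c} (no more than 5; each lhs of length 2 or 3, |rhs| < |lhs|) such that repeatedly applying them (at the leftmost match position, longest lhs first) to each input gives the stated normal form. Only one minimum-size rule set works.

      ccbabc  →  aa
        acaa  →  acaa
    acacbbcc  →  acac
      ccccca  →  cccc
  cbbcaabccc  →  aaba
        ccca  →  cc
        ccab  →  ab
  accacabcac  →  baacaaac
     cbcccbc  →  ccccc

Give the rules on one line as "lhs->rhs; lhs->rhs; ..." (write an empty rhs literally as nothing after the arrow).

  | ccbabc => ccabc => bcbc => abc => aa
  | acaa
  | acacbbcc => acacbcc => acaccc => acbac => acac
  | ccccca => cccbc => cccc

acc->ba; bc->a; cb->c; cca->bc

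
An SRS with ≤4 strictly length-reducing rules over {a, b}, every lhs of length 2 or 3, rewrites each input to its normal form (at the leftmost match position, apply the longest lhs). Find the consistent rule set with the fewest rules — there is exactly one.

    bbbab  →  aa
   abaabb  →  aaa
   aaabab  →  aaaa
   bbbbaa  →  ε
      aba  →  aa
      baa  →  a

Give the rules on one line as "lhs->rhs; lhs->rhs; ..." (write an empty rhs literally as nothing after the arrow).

ab->a; ba->; bab->aa; bbb->b

  | bbbab => bab => aa
  | abaabb => aaabb => aaab => aaa
  | aaabab => aaaab => aaaa
  | bbbbaa => bbaa => ba => ε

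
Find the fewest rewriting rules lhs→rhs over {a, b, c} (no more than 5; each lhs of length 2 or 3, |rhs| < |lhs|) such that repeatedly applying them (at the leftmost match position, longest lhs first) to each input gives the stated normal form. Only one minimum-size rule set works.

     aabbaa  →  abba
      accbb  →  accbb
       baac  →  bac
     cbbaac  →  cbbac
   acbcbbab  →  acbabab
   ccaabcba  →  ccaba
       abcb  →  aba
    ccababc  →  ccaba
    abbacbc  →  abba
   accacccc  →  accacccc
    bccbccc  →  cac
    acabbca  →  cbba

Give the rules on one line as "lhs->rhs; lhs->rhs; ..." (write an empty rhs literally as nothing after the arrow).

  | aabbaa => abbaa => abba
  | accbb
  | baac => bac
  | cbbaac => cbbac

aa->a; aca->cb; bc->a; bcb->ba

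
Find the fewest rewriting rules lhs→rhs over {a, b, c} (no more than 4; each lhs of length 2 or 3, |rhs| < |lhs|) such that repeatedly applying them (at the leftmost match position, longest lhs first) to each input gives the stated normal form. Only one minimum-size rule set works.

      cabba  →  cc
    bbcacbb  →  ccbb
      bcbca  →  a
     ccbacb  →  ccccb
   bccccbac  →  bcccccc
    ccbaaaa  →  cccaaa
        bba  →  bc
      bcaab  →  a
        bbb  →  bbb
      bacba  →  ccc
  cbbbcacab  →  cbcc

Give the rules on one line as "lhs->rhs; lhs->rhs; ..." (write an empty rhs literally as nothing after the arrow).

  | cabba => cba => cc
  | bbcacbb => bacbb => ccbb
  | bcbca => bca => a
  | ccbacb => ccccb

ab->; ba->c; bca->a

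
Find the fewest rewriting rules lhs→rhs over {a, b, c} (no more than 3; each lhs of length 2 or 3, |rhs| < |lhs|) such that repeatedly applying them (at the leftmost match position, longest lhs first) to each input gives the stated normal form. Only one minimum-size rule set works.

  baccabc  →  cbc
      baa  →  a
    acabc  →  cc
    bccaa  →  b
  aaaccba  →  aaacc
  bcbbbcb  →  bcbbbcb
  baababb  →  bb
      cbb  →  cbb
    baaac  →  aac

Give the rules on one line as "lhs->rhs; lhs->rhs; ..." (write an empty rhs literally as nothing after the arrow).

  | baccabc => ccabc => cbc
  | baa => a
  | acabc => abc => cc
  | bccaa => bca => b

ab->c; ba->; ca->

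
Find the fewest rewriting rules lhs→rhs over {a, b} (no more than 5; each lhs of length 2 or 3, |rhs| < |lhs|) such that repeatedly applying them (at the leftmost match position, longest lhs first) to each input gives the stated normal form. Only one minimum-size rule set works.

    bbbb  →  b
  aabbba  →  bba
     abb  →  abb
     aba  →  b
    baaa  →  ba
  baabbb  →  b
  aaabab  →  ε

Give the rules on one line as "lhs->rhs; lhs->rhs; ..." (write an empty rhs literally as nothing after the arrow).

aab->; aba->b; baa->b; bbb->

  | bbbb => b
  | aabbba => bba
  | abb
  | aba => b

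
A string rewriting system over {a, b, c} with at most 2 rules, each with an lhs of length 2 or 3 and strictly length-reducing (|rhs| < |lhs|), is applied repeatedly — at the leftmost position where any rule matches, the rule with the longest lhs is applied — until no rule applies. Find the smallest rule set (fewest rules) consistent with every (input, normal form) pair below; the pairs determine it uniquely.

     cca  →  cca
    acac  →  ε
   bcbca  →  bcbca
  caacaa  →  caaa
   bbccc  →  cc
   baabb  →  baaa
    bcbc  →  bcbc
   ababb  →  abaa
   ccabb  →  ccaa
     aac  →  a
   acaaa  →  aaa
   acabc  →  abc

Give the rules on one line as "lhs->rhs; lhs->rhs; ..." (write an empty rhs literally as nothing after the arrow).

  | cca
  | acac => ac => ε
  | bcbca
  | caacaa => caaa

ac->; bb->a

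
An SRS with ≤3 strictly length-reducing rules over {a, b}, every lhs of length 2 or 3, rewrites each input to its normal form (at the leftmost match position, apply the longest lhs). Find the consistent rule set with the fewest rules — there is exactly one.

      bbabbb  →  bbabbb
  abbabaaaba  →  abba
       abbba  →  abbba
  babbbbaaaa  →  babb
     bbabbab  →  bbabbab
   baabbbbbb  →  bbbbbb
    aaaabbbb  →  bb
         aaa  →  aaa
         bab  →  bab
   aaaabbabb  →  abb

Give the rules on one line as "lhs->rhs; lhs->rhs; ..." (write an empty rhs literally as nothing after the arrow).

aab->; baa->

  | bbabbb
  | abbabaaaba => abbaaba => abba
  | abbba
  | babbbbaaaa => babbbaa => babb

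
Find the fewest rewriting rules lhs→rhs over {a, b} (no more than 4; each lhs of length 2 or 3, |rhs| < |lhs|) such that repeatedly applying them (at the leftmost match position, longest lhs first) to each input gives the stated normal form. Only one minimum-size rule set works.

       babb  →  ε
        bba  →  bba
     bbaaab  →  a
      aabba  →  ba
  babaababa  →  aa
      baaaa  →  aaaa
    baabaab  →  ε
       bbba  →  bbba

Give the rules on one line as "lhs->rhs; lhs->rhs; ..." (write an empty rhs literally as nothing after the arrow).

  | babb => aab => ε
  | bba
  | bbaaab => baaab => aaab => a
  | aabba => ba

aab->; baa->aa; bab->aa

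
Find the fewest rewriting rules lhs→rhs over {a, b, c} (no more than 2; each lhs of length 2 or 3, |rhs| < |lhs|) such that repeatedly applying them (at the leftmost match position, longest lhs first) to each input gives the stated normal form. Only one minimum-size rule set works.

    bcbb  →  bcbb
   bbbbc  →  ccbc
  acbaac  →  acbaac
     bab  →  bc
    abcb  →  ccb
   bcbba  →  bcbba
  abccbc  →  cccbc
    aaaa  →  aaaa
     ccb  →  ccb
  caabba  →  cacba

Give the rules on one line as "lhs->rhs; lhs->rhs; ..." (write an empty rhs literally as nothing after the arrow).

ab->c; bbb->cc

  | bcbb
  | bbbbc => ccbc
  | acbaac
  | bab => bc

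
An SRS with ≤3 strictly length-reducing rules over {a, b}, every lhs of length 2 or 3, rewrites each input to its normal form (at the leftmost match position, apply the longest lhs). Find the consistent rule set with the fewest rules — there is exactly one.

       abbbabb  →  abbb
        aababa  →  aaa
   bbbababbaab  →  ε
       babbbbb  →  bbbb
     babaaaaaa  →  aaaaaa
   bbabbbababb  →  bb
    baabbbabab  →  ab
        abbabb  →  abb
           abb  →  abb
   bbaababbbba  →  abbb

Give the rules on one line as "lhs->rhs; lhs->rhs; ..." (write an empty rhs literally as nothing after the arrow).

ba->; bab->

  | abbbabb => abbb
  | aababa => aaa
  | bbbababbaab => bbabbaab => bbaab => bab => ε
  | babbbbb => bbbb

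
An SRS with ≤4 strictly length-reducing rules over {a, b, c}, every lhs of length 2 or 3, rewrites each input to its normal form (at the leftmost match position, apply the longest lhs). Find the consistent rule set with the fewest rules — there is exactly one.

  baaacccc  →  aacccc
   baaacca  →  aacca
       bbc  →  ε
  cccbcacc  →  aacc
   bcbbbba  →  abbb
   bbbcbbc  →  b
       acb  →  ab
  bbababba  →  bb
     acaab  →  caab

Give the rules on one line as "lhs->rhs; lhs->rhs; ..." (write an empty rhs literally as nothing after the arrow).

aca->ca; ba->; bc->a; cb->b

  | baaacccc => aacccc
  | baaacca => aacca
  | bbc => ba => ε
  | cccbcacc => ccbcacc => cbcacc => bcacc => aacc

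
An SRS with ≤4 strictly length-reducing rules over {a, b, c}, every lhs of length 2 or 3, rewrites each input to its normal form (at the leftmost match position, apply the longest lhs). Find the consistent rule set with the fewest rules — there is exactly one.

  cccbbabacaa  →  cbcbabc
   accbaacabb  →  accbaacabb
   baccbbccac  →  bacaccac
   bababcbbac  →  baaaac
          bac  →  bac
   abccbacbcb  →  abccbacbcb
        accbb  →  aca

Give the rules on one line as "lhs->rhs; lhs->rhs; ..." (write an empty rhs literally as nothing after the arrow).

  | cccbbabacaa => ccaabacaa => cbcbacaa => cbcbabc
  | accbaacabb
  | baccbbccac => bacaccac
  | bababcbbac => baabcbbac => baabaac => baaaac

aba->aa; caa->bc; cbb->a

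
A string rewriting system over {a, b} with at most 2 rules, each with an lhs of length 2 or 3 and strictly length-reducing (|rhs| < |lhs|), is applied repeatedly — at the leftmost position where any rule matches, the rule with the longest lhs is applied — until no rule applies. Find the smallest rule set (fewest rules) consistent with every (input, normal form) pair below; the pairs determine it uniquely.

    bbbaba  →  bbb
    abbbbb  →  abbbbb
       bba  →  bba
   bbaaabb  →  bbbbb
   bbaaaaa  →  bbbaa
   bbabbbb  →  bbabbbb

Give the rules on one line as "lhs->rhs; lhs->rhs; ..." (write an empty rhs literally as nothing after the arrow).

  | bbbaba => bbb
  | abbbbb
  | bba
  | bbaaabb => bbbbb

aaa->b; aba->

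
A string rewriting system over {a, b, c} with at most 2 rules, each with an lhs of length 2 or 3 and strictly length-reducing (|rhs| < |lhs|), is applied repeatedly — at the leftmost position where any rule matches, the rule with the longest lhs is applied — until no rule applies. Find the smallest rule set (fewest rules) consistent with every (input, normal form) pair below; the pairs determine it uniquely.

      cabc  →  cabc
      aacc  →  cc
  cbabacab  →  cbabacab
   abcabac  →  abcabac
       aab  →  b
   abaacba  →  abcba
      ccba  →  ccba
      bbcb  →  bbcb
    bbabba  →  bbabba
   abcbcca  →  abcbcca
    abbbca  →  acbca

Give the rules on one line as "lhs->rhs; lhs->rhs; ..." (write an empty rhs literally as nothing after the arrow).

  | cabc
  | aacc => cc
  | cbabacab
  | abcabac

aa->; bbb->cb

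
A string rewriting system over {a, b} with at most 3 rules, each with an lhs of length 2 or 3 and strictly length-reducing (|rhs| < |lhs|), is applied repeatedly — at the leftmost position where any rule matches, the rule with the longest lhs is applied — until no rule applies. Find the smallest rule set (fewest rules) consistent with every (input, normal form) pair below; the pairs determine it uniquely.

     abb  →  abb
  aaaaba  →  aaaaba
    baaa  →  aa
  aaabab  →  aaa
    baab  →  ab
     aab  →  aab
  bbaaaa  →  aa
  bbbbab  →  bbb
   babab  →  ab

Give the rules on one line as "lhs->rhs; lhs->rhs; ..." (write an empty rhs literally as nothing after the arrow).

  | abb
  | aaaaba
  | baaa => aa
  | aaabab => aaa

baa->a; bab->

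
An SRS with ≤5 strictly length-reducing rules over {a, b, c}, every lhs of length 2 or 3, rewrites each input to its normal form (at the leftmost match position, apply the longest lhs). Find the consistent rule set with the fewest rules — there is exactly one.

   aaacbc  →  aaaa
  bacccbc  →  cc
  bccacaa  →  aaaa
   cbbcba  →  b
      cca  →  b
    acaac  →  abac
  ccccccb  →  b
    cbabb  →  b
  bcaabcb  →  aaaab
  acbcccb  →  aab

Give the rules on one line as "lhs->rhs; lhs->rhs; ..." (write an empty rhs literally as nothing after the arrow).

  | aaacbc => aaabc => aaaa
  | bacccbc => baccbc => bacbc => babc => cc
  | bccacaa => acacaa => abcaa => aaaa
  | cbbcba => bbcba => baba => ca => b

bab->c; bc->a; ca->b; cb->b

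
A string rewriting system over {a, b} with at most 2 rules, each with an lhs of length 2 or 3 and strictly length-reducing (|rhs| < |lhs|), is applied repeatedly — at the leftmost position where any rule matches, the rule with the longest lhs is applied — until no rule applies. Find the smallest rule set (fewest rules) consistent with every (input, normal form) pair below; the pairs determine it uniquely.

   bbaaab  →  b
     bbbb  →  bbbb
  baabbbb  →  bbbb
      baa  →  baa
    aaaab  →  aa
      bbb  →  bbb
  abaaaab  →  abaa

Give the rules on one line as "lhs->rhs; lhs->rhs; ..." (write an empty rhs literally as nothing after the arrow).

aab->; bba->b

  | bbaaab => baab => b
  | bbbb
  | baabbbb => bbbb
  | baa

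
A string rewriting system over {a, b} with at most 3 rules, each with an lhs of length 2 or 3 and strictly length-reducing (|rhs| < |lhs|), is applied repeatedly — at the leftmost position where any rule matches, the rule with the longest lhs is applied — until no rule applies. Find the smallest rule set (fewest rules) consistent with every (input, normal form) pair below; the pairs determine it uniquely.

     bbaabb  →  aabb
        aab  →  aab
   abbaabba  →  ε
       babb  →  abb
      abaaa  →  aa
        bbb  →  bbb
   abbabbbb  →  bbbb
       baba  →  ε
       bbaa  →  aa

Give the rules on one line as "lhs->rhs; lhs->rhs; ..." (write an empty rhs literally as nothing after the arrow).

aba->; ba->a

  | bbaabb => baabb => aabb
  | aab
  | abbaabba => abaabba => abba => aba => ε
  | babb => abb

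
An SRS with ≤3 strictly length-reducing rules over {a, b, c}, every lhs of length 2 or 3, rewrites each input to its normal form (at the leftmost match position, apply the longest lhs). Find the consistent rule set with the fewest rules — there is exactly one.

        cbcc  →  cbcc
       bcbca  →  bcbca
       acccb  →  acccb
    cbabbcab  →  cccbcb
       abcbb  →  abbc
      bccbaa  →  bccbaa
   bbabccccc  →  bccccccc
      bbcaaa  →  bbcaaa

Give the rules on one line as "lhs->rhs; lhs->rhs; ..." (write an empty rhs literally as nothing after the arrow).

bab->cc; cab->cb; cbb->bc

  | cbcc
  | bcbca
  | acccb
  | cbabbcab => cccbcab => cccbcb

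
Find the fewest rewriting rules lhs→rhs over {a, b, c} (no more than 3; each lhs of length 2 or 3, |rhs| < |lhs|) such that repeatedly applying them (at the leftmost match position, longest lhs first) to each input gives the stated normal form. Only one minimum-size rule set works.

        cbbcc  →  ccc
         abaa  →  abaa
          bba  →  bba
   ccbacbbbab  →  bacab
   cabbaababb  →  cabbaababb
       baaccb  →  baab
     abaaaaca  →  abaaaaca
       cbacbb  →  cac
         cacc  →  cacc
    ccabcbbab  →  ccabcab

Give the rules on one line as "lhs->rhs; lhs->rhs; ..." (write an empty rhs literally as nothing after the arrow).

  | cbbcc => cbcc => ccc
  | abaa
  | bba
  | ccbacbbbab => bacbbbab => bacbbab => bacbab => bacab

cb->c; ccb->b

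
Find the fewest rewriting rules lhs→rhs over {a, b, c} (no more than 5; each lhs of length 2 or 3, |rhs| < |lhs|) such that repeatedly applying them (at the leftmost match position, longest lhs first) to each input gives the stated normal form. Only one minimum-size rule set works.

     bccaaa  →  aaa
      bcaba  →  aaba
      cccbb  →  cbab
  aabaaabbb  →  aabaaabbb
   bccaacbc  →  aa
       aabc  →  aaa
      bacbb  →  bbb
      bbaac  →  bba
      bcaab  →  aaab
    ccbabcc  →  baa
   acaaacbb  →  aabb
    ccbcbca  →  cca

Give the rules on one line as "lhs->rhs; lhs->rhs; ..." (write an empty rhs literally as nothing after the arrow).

  | bccaaa => acaaa => aaa
  | bcaba => aaba
  | cccbb => cbab
  | aabaaabbb

ac->; bbc->cc; bc->a; ccb->ba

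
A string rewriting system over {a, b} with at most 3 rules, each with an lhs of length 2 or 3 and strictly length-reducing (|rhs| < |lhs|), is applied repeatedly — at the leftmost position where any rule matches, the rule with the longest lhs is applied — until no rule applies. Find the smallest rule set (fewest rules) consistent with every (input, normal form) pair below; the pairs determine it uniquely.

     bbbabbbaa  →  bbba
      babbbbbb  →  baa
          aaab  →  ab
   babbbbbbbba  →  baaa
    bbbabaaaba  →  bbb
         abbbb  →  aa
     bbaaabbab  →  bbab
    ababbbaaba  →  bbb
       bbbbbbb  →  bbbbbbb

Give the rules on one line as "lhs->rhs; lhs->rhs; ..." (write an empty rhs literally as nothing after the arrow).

  | bbbabbbaa => bbbaabaa => bbbabaa => bbba
  | babbbbbb => baabbbb => babbbb => baabb => babb => baa
  | aaab => aab => ab
  | babbbbbbbba => baabbbbbba => babbbbbba => baabbbba => babbbba => baabba => babba => baaa

aab->ab; aba->; abb->aa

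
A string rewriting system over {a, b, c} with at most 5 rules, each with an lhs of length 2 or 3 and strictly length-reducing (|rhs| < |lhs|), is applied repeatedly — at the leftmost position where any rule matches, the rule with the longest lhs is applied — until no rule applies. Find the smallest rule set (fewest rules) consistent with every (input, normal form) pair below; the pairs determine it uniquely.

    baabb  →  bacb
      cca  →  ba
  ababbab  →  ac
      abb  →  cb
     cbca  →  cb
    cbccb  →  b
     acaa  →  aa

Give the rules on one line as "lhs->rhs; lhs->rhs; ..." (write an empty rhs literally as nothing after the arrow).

ab->c; bb->a; ca->; cc->b

  | baabb => bacb
  | cca => ba
  | ababbab => cabbab => bbab => aab => ac
  | abb => cb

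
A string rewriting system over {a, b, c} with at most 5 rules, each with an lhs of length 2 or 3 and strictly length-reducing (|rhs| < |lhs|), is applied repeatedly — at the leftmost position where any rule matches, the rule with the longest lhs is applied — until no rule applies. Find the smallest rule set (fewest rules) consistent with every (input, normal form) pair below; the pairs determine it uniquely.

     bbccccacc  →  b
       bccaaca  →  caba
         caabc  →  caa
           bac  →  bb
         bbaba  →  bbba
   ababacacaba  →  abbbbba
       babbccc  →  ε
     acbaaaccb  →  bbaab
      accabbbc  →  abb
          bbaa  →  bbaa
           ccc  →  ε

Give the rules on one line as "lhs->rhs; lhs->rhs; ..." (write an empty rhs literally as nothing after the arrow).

  | bbccccacc => bcccacc => ccacc => bacc => bbc => b
  | bccaaca => caaca => caba
  | caabc => caa
  | bac => bb

ac->b; bab->bb; bc->; cc->b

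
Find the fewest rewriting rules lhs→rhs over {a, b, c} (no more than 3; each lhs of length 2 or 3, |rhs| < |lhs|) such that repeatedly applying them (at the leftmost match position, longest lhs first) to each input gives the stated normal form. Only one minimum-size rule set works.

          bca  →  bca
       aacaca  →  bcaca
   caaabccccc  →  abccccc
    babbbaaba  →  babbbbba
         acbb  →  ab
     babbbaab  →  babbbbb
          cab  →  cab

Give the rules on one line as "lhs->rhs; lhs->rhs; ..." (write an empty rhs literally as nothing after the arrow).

  | bca
  | aacaca => bcaca
  | caaabccccc => cbabccccc => abccccc
  | babbbaaba => babbbbba

aa->b; cb->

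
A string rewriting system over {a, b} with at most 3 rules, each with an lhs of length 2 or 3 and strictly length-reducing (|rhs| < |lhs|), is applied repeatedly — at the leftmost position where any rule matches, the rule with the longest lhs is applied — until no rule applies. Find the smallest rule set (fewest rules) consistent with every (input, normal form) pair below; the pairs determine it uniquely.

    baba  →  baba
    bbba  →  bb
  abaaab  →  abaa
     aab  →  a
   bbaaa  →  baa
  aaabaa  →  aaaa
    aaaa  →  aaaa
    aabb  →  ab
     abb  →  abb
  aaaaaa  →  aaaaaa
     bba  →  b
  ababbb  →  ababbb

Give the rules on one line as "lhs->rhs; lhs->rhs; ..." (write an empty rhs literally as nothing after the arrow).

  | baba
  | bbba => bb
  | abaaab => abaa
  | aab => a

aab->a; bba->b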